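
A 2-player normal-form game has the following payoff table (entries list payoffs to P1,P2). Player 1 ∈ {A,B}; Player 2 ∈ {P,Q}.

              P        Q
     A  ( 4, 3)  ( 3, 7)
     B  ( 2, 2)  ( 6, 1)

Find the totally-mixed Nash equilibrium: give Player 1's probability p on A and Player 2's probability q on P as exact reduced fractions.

p=1/5, q=3/5

P1 indiff ⇒ q·4+(1-q)·3 = q·2+(1-q)·6 ⇒ q(2) = (1-q)(3) ⇒ q = 3/5
P2 indiff ⇒ p·3+(1-p)·2 = p·7+(1-p)·1 ⇒ p(-4) = (1-p)(-1) ⇒ p = 1/5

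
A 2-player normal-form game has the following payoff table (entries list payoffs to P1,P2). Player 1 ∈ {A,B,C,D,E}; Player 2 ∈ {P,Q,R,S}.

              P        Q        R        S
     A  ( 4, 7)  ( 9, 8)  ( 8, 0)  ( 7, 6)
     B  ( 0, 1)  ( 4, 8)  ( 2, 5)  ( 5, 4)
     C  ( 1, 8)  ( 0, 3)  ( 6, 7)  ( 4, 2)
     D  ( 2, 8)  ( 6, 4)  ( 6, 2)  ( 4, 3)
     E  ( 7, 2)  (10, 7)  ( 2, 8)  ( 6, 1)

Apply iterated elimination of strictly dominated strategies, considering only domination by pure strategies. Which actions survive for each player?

IESDS → P1:{A,E} P2:{Q,R}

P1 drop B (A beats it: P:4>0 Q:9>4 R:8>2 S:7>5)
P1 drop C (A beats it: P:4>1 Q:9>0 R:8>6 S:7>4)
P1 drop D (A beats it: P:4>2 Q:9>6 R:8>6 S:7>4)
P2 drop P (Q beats it: A:8>7 E:7>2)
P2 drop S (Q beats it: A:8>6 E:7>1)
P1→{A,E} P2→{Q,R}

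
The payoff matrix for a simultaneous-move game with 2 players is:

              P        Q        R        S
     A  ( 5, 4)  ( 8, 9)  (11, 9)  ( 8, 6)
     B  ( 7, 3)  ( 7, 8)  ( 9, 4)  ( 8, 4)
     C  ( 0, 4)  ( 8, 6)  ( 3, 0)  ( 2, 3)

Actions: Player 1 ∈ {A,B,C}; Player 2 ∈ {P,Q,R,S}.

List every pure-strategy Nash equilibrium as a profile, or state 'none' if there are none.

(A,P): not NE [P1→B gives 7>5; P2→R gives 9>4]
(A,Q): NE
(A,R): NE
(A,S): not NE [P2→R gives 9>6]
(B,P): not NE [P2→Q gives 8>3]
(B,Q): not NE [P1→C gives 8>7]
(B,R): not NE [P1→A gives 11>9; P2→Q gives 8>4]
(B,S): not NE [P2→Q gives 8>4]
(C,P): not NE [P1→B gives 7>0; P2→Q gives 6>4]
(C,Q): NE
(C,R): not NE [P1→A gives 11>3; P2→Q gives 6>0]
(C,S): not NE [P1→B gives 8>2; P2→Q gives 6>3]

PSNE = {(A,Q), (A,R), (C,Q)}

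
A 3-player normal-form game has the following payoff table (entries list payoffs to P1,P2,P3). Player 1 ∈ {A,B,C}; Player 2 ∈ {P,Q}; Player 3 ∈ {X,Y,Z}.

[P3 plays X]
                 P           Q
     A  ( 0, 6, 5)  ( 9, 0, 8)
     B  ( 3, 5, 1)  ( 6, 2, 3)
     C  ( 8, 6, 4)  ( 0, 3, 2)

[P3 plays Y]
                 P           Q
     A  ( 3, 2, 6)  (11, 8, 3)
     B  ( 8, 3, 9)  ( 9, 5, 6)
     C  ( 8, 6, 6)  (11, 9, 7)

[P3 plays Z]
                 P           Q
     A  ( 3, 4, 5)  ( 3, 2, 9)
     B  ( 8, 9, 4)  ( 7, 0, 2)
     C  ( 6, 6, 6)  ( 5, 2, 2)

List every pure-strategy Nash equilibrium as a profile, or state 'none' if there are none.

PSNE = {(C,Q,Y)}

(A,P,X): not NE [P1→C gives 8>0; P3→Y gives 6>5]
(A,P,Y): not NE [P1→C gives 8>3; P2→Q gives 8>2]
(A,P,Z): not NE [P1→B gives 8>3; P3→Y gives 6>5]
(A,Q,X): not NE [P2→P gives 6>0; P3→Z gives 9>8]
(A,Q,Y): not NE [P3→Z gives 9>3]
(A,Q,Z): not NE [P1→B gives 7>3; P2→P gives 4>2]
(B,P,X): not NE [P1→C gives 8>3; P3→Y gives 9>1]
(B,P,Y): not NE [P2→Q gives 5>3]
(B,P,Z): not NE [P3→Y gives 9>4]
(B,Q,X): not NE [P1→A gives 9>6; P2→P gives 5>2; P3→Y gives 6>3]
(B,Q,Y): not NE [P1→C gives 11>9]
(B,Q,Z): not NE [P2→P gives 9>0; P3→Y gives 6>2]
(C,P,X): not NE [P3→Z gives 6>4]
(C,P,Y): not NE [P2→Q gives 9>6]
(C,P,Z): not NE [P1→B gives 8>6]
(C,Q,X): not NE [P1→A gives 9>0; P2→P gives 6>3; P3→Y gives 7>2]
(C,Q,Y): NE
(C,Q,Z): not NE [P1→B gives 7>5; P2→P gives 6>2; P3→Y gives 7>2]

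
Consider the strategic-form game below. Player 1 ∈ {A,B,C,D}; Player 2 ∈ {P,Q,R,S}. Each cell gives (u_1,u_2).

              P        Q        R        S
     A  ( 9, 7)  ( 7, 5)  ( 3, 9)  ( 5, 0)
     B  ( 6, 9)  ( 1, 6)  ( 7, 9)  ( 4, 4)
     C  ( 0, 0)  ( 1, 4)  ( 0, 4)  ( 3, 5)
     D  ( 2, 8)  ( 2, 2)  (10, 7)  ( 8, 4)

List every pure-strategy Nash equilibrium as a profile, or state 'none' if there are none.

PSNE: ∅

(A,P): not NE [P2→R gives 9>7]
(A,Q): not NE [P2→R gives 9>5]
(A,R): not NE [P1→D gives 10>3]
(A,S): not NE [P1→D gives 8>5; P2→R gives 9>0]
(B,P): not NE [P1→A gives 9>6]
(B,Q): not NE [P1→A gives 7>1; P2→R gives 9>6]
(B,R): not NE [P1→D gives 10>7]
(B,S): not NE [P1→D gives 8>4; P2→R gives 9>4]
(C,P): not NE [P1→A gives 9>0; P2→S gives 5>0]
(C,Q): not NE [P1→A gives 7>1; P2→S gives 5>4]
(C,R): not NE [P1→D gives 10>0; P2→S gives 5>4]
(C,S): not NE [P1→D gives 8>3]
(D,P): not NE [P1→A gives 9>2]
(D,Q): not NE [P1→A gives 7>2; P2→P gives 8>2]
(D,R): not NE [P2→P gives 8>7]
(D,S): not NE [P2→P gives 8>4]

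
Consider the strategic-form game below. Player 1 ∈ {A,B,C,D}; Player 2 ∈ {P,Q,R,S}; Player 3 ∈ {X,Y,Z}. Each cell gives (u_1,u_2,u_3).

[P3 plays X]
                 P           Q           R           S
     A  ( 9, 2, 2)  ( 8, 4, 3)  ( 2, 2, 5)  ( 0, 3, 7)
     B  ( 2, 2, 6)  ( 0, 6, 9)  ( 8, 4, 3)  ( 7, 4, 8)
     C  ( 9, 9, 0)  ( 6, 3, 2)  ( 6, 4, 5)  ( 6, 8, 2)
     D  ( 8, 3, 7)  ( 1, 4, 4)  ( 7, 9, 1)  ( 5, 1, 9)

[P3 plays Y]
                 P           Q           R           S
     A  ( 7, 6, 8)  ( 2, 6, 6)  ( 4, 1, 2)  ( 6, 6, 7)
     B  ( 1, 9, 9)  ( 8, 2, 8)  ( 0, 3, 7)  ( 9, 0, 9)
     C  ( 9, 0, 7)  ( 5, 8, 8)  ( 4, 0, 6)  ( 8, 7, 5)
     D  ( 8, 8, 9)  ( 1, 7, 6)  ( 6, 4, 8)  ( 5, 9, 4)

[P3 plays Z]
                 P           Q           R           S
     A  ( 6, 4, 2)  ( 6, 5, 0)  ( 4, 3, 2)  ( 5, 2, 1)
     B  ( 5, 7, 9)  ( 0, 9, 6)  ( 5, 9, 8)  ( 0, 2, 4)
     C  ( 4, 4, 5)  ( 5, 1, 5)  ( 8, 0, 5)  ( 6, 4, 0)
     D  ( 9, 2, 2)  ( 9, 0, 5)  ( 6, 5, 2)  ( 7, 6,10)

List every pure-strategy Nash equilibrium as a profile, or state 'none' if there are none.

(A,P,X): not NE [P2→Q gives 4>2; P3→Y gives 8>2]
(A,P,Y): not NE [P1→C gives 9>7]
(A,P,Z): not NE [P1→D gives 9>6; P2→Q gives 5>4; P3→Y gives 8>2]
(A,Q,X): not NE [P3→Y gives 6>3]
(A,Q,Y): not NE [P1→B gives 8>2]
(A,Q,Z): not NE [P1→D gives 9>6; P3→Y gives 6>0]
(A,R,X): not NE [P1→B gives 8>2; P2→Q gives 4>2]
(A,R,Y): not NE [P1→D gives 6>4; P2→S gives 6>1; P3→X gives 5>2]
(A,R,Z): not NE [P1→C gives 8>4; P2→Q gives 5>3; P3→X gives 5>2]
(A,S,X): not NE [P1→B gives 7>0; P2→Q gives 4>3]
(A,S,Y): not NE [P1→B gives 9>6]
(A,S,Z): not NE [P1→D gives 7>5; P2→Q gives 5>2; P3→Y gives 7>1]
(B,P,X): not NE [P1→C gives 9>2; P2→Q gives 6>2; P3→Z gives 9>6]
(B,P,Y): not NE [P1→C gives 9>1]
(B,P,Z): not NE [P1→D gives 9>5; P2→R gives 9>7]
(B,Q,X): not NE [P1→A gives 8>0]
(B,Q,Y): not NE [P2→P gives 9>2; P3→X gives 9>8]
(B,Q,Z): not NE [P1→D gives 9>0; P3→X gives 9>6]
(B,R,X): not NE [P2→Q gives 6>4; P3→Z gives 8>3]
(B,R,Y): not NE [P1→D gives 6>0; P2→P gives 9>3; P3→Z gives 8>7]
(B,R,Z): not NE [P1→C gives 8>5]
(B,S,X): not NE [P2→Q gives 6>4; P3→Y gives 9>8]
(B,S,Y): not NE [P2→P gives 9>0]
(B,S,Z): not NE [P1→D gives 7>0; P2→R gives 9>2; P3→Y gives 9>4]
(C,P,X): not NE [P3→Y gives 7>0]
(C,P,Y): not NE [P2→Q gives 8>0]
(C,P,Z): not NE [P1→D gives 9>4; P3→Y gives 7>5]
(C,Q,X): not NE [P1→A gives 8>6; P2→P gives 9>3; P3→Y gives 8>2]
(C,Q,Y): not NE [P1→B gives 8>5]
(C,Q,Z): not NE [P1→D gives 9>5; P2→S gives 4>1; P3→Y gives 8>5]
(C,R,X): not NE [P1→B gives 8>6; P2→P gives 9>4; P3→Y gives 6>5]
(C,R,Y): not NE [P1→D gives 6>4; P2→Q gives 8>0]
(C,R,Z): not NE [P2→S gives 4>0; P3→Y gives 6>5]
(C,S,X): not NE [P1→B gives 7>6; P2→P gives 9>8; P3→Y gives 5>2]
(C,S,Y): not NE [P1→B gives 9>8; P2→Q gives 8>7]
(C,S,Z): not NE [P1→D gives 7>6; P3→Y gives 5>0]
(D,P,X): not NE [P1→C gives 9>8; P2→R gives 9>3; P3→Y gives 9>7]
(D,P,Y): not NE [P1→C gives 9>8; P2→S gives 9>8]
(D,P,Z): not NE [P2→S gives 6>2; P3→Y gives 9>2]
(D,Q,X): not NE [P1→A gives 8>1; P2→R gives 9>4; P3→Y gives 6>4]
(D,Q,Y): not NE [P1→B gives 8>1; P2→S gives 9>7]
(D,Q,Z): not NE [P2→S gives 6>0; P3→Y gives 6>5]
(D,R,X): not NE [P1→B gives 8>7; P3→Y gives 8>1]
(D,R,Y): not NE [P2→S gives 9>4]
(D,R,Z): not NE [P1→C gives 8>6; P2→S gives 6>5; P3→Y gives 8>2]
(D,S,X): not NE [P1→B gives 7>5; P2→R gives 9>1; P3→Z gives 10>9]
(D,S,Y): not NE [P1→B gives 9>5; P3→Z gives 10>4]
(D,S,Z): NE

PSNE = {(D,S,Z)}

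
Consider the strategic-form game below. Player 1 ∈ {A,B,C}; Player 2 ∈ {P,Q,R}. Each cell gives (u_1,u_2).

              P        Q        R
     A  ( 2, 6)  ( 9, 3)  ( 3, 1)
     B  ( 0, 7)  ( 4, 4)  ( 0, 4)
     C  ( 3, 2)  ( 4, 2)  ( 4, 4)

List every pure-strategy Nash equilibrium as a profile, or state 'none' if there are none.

(A,P): not NE [P1→C gives 3>2]
(A,Q): not NE [P2→P gives 6>3]
(A,R): not NE [P1→C gives 4>3; P2→P gives 6>1]
(B,P): not NE [P1→C gives 3>0]
(B,Q): not NE [P1→A gives 9>4; P2→P gives 7>4]
(B,R): not NE [P1→C gives 4>0; P2→P gives 7>4]
(C,P): not NE [P2→R gives 4>2]
(C,Q): not NE [P1→A gives 9>4; P2→R gives 4>2]
(C,R): NE

Nash profiles: (C,R)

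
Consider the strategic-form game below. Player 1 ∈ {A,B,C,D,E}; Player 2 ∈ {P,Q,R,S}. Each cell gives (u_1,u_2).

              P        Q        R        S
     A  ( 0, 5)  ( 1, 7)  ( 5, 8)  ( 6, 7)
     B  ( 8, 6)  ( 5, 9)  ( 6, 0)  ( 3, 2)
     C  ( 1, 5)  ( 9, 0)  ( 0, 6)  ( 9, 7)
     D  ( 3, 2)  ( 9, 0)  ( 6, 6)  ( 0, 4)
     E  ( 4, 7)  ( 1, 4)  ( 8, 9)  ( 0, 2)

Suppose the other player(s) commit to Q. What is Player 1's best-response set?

u_1(A vs Q) = 1
u_1(B vs Q) = 5
u_1(C vs Q) = 9
u_1(D vs Q) = 9
u_1(E vs Q) = 1
max payoff 9 at {C,D}

P1 best: {C,D}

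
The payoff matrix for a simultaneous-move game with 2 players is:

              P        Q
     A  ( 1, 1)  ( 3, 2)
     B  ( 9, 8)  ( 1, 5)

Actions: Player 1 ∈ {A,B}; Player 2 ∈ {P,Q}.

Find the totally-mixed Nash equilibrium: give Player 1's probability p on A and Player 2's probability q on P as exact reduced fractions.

p=3/4, q=1/5

P1 indiff ⇒ q·1+(1-q)·3 = q·9+(1-q)·1 ⇒ q(-8) = (1-q)(-2) ⇒ q = 1/5
P2 indiff ⇒ p·1+(1-p)·8 = p·2+(1-p)·5 ⇒ p(-1) = (1-p)(-3) ⇒ p = 3/4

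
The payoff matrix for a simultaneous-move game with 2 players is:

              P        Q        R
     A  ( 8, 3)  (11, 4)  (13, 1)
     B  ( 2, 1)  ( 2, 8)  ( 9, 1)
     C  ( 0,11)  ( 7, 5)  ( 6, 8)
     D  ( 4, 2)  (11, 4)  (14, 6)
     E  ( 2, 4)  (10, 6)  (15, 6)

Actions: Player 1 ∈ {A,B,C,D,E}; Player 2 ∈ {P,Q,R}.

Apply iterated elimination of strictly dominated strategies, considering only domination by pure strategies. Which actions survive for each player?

IESDS → P1:{A,D,E} P2:{Q,R}

P1 drop B (A beats it: P:8>2 Q:11>2 R:13>9)
P1 drop C (A beats it: P:8>0 Q:11>7 R:13>6)
P2 drop P (Q beats it: A:4>3 D:4>2 E:6>4)
P1→{A,D,E} P2→{Q,R}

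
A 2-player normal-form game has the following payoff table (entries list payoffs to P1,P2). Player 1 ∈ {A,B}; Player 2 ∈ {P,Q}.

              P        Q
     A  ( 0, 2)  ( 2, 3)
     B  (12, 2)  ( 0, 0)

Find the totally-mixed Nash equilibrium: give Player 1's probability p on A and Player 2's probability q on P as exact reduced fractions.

P1 indiff ⇒ q·0+(1-q)·2 = q·12+(1-q)·0 ⇒ q(-12) = (1-q)(-2) ⇒ q = 1/7
P2 indiff ⇒ p·2+(1-p)·2 = p·3+(1-p)·0 ⇒ p(-1) = (1-p)(-2) ⇒ p = 2/3

P1 mixes 2/3 on A; P2 mixes 1/7 on P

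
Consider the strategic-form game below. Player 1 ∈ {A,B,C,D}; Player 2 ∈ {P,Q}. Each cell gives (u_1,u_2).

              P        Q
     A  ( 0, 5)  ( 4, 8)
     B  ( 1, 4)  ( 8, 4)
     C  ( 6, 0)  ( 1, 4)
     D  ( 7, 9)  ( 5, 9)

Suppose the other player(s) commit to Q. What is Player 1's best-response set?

u_1(A vs Q) = 4
u_1(B vs Q) = 8
u_1(C vs Q) = 1
u_1(D vs Q) = 5
max payoff 8 at {B}

BR_1 = {B}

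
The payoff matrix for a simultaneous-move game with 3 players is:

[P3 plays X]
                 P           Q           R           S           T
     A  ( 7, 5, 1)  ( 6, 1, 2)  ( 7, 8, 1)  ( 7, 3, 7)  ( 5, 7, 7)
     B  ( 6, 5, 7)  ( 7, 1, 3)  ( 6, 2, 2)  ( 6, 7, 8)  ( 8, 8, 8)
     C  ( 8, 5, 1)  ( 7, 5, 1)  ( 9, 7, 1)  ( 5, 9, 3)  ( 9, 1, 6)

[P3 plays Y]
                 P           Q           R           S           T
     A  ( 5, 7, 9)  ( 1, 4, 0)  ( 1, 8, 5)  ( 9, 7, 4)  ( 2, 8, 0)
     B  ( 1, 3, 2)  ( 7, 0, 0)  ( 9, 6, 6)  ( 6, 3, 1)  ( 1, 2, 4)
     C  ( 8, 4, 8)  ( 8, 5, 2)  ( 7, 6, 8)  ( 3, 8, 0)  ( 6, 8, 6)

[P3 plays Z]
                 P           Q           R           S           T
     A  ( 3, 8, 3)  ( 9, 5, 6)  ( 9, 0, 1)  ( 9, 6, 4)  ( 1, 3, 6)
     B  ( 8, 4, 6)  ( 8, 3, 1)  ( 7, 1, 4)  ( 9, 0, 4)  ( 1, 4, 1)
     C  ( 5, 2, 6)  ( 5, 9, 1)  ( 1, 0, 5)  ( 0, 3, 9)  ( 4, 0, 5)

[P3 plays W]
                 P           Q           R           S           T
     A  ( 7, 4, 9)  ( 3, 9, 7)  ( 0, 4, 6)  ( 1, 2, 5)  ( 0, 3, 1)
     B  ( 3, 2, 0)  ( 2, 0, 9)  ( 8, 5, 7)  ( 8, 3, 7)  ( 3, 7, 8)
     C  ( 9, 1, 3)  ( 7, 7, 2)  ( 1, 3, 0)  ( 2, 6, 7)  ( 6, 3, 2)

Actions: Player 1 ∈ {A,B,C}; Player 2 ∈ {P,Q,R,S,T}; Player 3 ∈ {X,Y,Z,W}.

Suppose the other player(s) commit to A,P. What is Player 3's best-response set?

u_3(X vs A,P) = 1
u_3(Y vs A,P) = 9
u_3(Z vs A,P) = 3
u_3(W vs A,P) = 9
max payoff 9 at {Y,W}

P3 best: {Y,W}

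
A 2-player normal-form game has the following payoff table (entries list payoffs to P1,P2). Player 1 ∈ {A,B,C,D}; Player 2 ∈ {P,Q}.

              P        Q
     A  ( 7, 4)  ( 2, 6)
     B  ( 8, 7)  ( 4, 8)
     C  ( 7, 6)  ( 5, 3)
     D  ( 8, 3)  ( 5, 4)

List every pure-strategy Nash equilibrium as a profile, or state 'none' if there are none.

(A,P): not NE [P1→D gives 8>7; P2→Q gives 6>4]
(A,Q): not NE [P1→D gives 5>2]
(B,P): not NE [P2→Q gives 8>7]
(B,Q): not NE [P1→D gives 5>4]
(C,P): not NE [P1→D gives 8>7]
(C,Q): not NE [P2→P gives 6>3]
(D,P): not NE [P2→Q gives 4>3]
(D,Q): NE

NE set: (D,Q)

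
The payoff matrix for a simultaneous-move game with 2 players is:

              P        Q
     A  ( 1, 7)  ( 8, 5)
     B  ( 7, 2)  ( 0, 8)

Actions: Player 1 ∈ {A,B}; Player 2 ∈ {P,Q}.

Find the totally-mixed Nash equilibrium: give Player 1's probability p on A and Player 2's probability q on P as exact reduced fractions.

P1 indiff ⇒ q·1+(1-q)·8 = q·7+(1-q)·0 ⇒ q(-6) = (1-q)(-8) ⇒ q = 4/7
P2 indiff ⇒ p·7+(1-p)·2 = p·5+(1-p)·8 ⇒ p(2) = (1-p)(6) ⇒ p = 3/4

(p,q) = (3/4, 4/7)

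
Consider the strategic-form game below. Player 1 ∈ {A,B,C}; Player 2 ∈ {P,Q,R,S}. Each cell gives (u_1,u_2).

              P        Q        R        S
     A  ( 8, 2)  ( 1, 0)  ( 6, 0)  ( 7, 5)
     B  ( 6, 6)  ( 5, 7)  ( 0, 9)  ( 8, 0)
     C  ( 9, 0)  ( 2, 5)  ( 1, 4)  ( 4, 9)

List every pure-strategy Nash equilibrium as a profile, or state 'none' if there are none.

No pure NE.

(A,P): not NE [P1→C gives 9>8; P2→S gives 5>2]
(A,Q): not NE [P1→B gives 5>1; P2→S gives 5>0]
(A,R): not NE [P2→S gives 5>0]
(A,S): not NE [P1→B gives 8>7]
(B,P): not NE [P1→C gives 9>6; P2→R gives 9>6]
(B,Q): not NE [P2→R gives 9>7]
(B,R): not NE [P1→A gives 6>0]
(B,S): not NE [P2→R gives 9>0]
(C,P): not NE [P2→S gives 9>0]
(C,Q): not NE [P1→B gives 5>2; P2→S gives 9>5]
(C,R): not NE [P1→A gives 6>1; P2→S gives 9>4]
(C,S): not NE [P1→B gives 8>4]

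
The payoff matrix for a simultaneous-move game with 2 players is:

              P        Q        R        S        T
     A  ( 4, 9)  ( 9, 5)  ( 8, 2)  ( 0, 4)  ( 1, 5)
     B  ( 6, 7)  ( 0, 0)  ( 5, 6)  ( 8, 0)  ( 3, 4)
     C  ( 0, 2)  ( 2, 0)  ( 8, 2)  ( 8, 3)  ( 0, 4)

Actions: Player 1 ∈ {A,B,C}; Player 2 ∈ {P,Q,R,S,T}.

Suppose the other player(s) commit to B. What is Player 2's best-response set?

u_2(P vs B) = 7
u_2(Q vs B) = 0
u_2(R vs B) = 6
u_2(S vs B) = 0
u_2(T vs B) = 4
max payoff 7 at {P}

BR_2 = {P}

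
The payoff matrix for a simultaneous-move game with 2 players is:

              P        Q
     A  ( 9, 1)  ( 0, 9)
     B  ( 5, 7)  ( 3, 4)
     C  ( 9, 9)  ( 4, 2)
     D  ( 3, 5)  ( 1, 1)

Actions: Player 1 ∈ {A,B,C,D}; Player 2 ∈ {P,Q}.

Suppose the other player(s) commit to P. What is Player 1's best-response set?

BR_1 = {A,C}

u_1(A vs P) = 9
u_1(B vs P) = 5
u_1(C vs P) = 9
u_1(D vs P) = 3
max payoff 9 at {A,C}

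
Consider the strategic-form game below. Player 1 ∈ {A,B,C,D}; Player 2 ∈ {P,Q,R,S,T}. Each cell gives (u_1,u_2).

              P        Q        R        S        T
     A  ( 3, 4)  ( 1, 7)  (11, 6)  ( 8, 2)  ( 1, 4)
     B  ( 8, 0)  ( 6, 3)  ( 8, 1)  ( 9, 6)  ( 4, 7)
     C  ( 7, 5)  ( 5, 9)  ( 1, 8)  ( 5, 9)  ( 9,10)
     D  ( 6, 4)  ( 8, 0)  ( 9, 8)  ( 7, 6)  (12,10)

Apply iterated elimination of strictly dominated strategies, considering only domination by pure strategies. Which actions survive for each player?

P2 drop P (R beats it: A:6>4 B:1>0 C:8>5 D:8>4)
P1 drop C (D beats it: Q:8>5 R:9>1 S:7>5 T:12>9)
P2 drop S (T beats it: A:4>2 B:7>6 D:10>6)
P1 drop B (D beats it: Q:8>6 R:9>8 T:12>4)
P1→{A,D} P2→{Q,R,T}

IESDS → P1:{A,D} P2:{Q,R,T}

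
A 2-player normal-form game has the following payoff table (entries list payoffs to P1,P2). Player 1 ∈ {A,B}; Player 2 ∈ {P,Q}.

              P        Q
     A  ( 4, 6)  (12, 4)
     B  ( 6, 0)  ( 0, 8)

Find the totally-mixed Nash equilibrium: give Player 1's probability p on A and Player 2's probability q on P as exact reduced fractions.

P1 indiff ⇒ q·4+(1-q)·12 = q·6+(1-q)·0 ⇒ q(-2) = (1-q)(-12) ⇒ q = 6/7
P2 indiff ⇒ p·6+(1-p)·0 = p·4+(1-p)·8 ⇒ p(2) = (1-p)(8) ⇒ p = 4/5

(p,q) = (4/5, 6/7)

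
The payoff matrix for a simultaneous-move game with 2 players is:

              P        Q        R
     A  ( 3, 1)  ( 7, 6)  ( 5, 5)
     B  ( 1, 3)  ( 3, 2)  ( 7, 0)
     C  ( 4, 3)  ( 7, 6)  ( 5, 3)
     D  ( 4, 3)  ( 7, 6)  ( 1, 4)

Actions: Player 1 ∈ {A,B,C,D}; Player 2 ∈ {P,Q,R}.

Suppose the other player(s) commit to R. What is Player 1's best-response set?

u_1(A vs R) = 5
u_1(B vs R) = 7
u_1(C vs R) = 5
u_1(D vs R) = 1
max payoff 7 at {B}

argmax u_1 = {B}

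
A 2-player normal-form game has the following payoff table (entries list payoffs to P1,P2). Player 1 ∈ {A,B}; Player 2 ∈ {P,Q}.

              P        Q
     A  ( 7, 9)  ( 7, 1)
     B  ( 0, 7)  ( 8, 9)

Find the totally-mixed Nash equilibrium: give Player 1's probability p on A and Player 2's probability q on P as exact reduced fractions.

P1 mixes 1/5 on A; P2 mixes 1/8 on P

P1 indiff ⇒ q·7+(1-q)·7 = q·0+(1-q)·8 ⇒ q(7) = (1-q)(1) ⇒ q = 1/8
P2 indiff ⇒ p·9+(1-p)·7 = p·1+(1-p)·9 ⇒ p(8) = (1-p)(2) ⇒ p = 1/5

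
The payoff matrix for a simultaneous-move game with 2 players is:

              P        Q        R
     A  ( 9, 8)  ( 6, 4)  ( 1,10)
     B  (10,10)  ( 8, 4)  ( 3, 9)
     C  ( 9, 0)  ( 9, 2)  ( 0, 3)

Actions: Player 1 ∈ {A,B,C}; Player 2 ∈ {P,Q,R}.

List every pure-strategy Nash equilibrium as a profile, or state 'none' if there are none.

PSNE = {(B,P)}

(A,P): not NE [P1→B gives 10>9; P2→R gives 10>8]
(A,Q): not NE [P1→C gives 9>6; P2→R gives 10>4]
(A,R): not NE [P1→B gives 3>1]
(B,P): NE
(B,Q): not NE [P1→C gives 9>8; P2→P gives 10>4]
(B,R): not NE [P2→P gives 10>9]
(C,P): not NE [P1→B gives 10>9; P2→R gives 3>0]
(C,Q): not NE [P2→R gives 3>2]
(C,R): not NE [P1→B gives 3>0]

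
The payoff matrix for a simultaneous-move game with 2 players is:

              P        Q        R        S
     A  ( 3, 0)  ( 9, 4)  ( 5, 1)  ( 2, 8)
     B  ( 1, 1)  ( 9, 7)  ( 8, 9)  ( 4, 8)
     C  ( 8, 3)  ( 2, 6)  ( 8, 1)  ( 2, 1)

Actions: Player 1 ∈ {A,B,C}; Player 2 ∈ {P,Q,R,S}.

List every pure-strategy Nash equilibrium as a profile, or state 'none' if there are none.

(A,P): not NE [P1→C gives 8>3; P2→S gives 8>0]
(A,Q): not NE [P2→S gives 8>4]
(A,R): not NE [P1→C gives 8>5; P2→S gives 8>1]
(A,S): not NE [P1→B gives 4>2]
(B,P): not NE [P1→C gives 8>1; P2→R gives 9>1]
(B,Q): not NE [P2→R gives 9>7]
(B,R): NE
(B,S): not NE [P2→R gives 9>8]
(C,P): not NE [P2→Q gives 6>3]
(C,Q): not NE [P1→B gives 9>2]
(C,R): not NE [P2→Q gives 6>1]
(C,S): not NE [P1→B gives 4>2; P2→Q gives 6>1]

PSNE = {(B,R)}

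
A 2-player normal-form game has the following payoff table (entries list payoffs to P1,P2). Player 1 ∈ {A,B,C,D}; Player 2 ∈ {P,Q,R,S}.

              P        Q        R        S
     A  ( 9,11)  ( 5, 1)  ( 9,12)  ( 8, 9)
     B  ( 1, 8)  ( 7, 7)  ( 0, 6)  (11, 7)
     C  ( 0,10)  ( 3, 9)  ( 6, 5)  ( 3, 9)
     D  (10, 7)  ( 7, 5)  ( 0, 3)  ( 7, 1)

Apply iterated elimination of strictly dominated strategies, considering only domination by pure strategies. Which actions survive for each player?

Remaining: P1:{A,D} P2:{P,R}

P1 drop C (A beats it: P:9>0 Q:5>3 R:9>6 S:8>3)
P2 drop Q (P beats it: A:11>1 B:8>7 D:7>5)
P2 drop S (P beats it: A:11>9 B:8>7 D:7>1)
P1 drop B (A beats it: P:9>1 R:9>0)
P1→{A,D} P2→{P,R}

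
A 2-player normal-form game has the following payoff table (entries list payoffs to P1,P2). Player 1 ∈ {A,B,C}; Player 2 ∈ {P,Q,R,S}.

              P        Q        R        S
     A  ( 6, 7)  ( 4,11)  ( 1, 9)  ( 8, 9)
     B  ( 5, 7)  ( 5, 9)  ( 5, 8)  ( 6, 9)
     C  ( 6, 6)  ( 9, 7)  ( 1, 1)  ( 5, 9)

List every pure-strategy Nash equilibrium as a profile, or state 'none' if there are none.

PSNE: ∅

(A,P): not NE [P2→Q gives 11>7]
(A,Q): not NE [P1→C gives 9>4]
(A,R): not NE [P1→B gives 5>1; P2→Q gives 11>9]
(A,S): not NE [P2→Q gives 11>9]
(B,P): not NE [P1→C gives 6>5; P2→S gives 9>7]
(B,Q): not NE [P1→C gives 9>5]
(B,R): not NE [P2→S gives 9>8]
(B,S): not NE [P1→A gives 8>6]
(C,P): not NE [P2→S gives 9>6]
(C,Q): not NE [P2→S gives 9>7]
(C,R): not NE [P1→B gives 5>1; P2→S gives 9>1]
(C,S): not NE [P1→A gives 8>5]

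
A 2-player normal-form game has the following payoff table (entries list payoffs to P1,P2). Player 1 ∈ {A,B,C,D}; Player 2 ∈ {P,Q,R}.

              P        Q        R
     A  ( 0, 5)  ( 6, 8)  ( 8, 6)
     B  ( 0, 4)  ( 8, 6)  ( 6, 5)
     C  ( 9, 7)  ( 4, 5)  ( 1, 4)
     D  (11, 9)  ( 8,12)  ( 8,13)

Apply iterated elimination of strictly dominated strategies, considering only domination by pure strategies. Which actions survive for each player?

Survivors P1:{A,B,D} P2:{Q,R}

P1 drop C (D beats it: P:11>9 Q:8>4 R:8>1)
P2 drop P (Q beats it: A:8>5 B:6>4 D:12>9)
P1→{A,B,D} P2→{Q,R}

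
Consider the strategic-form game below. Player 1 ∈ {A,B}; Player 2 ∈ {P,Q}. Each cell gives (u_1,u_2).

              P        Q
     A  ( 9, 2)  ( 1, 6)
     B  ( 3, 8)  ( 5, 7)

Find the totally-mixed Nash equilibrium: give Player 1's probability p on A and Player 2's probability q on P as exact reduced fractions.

(p,q) = (1/5, 2/5)

P1 indiff ⇒ q·9+(1-q)·1 = q·3+(1-q)·5 ⇒ q(6) = (1-q)(4) ⇒ q = 2/5
P2 indiff ⇒ p·2+(1-p)·8 = p·6+(1-p)·7 ⇒ p(-4) = (1-p)(-1) ⇒ p = 1/5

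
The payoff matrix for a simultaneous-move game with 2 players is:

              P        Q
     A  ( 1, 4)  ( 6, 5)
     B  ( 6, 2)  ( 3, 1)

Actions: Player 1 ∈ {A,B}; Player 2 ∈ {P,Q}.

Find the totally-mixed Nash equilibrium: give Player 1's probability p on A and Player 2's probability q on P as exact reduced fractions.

P1 mixes 1/2 on A; P2 mixes 3/8 on P

P1 indiff ⇒ q·1+(1-q)·6 = q·6+(1-q)·3 ⇒ q(-5) = (1-q)(-3) ⇒ q = 3/8
P2 indiff ⇒ p·4+(1-p)·2 = p·5+(1-p)·1 ⇒ p(-1) = (1-p)(-1) ⇒ p = 1/2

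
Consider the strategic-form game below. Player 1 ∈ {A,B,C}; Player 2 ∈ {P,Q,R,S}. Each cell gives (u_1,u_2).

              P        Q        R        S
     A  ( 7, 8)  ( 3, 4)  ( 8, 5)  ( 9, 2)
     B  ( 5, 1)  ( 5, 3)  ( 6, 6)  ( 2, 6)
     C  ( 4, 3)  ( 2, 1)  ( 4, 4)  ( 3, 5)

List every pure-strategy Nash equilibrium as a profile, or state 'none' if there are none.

PSNE = {(A,P)}

(A,P): NE
(A,Q): not NE [P1→B gives 5>3; P2→P gives 8>4]
(A,R): not NE [P2→P gives 8>5]
(A,S): not NE [P2→P gives 8>2]
(B,P): not NE [P1→A gives 7>5; P2→S gives 6>1]
(B,Q): not NE [P2→S gives 6>3]
(B,R): not NE [P1→A gives 8>6]
(B,S): not NE [P1→A gives 9>2]
(C,P): not NE [P1→A gives 7>4; P2→S gives 5>3]
(C,Q): not NE [P1→B gives 5>2; P2→S gives 5>1]
(C,R): not NE [P1→A gives 8>4; P2→S gives 5>4]
(C,S): not NE [P1→A gives 9>3]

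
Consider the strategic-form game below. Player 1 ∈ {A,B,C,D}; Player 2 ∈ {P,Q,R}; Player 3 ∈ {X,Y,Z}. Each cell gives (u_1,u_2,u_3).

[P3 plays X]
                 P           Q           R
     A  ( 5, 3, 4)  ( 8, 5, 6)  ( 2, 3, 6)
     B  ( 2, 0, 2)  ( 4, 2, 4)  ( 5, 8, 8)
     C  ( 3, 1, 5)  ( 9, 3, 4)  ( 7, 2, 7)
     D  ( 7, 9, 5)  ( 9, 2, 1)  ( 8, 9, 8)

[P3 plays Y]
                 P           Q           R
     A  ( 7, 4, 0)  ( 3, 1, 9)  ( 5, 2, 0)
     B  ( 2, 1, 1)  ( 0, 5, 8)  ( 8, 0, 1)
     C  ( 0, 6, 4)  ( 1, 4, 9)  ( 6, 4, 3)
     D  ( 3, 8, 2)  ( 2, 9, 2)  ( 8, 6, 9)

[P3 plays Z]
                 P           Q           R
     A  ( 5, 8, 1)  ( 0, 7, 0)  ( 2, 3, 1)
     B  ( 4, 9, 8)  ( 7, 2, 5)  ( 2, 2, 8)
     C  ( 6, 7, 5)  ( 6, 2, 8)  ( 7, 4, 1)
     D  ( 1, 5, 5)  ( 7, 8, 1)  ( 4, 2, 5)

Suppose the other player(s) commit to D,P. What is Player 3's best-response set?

argmax u_3 = {X,Z}

u_3(X vs D,P) = 5
u_3(Y vs D,P) = 2
u_3(Z vs D,P) = 5
max payoff 5 at {X,Z}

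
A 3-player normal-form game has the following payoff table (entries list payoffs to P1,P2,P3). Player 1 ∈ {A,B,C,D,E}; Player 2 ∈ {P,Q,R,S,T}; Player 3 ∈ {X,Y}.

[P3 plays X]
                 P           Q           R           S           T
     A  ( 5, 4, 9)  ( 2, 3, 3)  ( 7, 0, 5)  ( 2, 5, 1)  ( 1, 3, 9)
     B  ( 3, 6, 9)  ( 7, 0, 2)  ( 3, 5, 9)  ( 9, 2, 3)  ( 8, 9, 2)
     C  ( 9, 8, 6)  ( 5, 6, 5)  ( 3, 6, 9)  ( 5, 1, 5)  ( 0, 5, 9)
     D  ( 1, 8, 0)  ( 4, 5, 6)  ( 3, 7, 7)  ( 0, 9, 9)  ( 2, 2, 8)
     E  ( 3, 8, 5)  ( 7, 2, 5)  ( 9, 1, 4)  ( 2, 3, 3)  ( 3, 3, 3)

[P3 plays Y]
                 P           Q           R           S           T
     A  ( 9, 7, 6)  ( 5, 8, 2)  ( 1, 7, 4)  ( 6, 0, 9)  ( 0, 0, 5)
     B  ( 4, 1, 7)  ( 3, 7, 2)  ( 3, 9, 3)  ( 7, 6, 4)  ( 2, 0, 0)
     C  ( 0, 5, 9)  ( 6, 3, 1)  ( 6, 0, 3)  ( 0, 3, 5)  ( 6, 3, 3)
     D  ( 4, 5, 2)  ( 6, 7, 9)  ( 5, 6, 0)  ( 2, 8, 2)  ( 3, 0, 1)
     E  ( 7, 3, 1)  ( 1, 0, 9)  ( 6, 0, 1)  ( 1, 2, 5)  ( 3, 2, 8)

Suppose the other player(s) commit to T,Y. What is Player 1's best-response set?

BR_1 = {C}

u_1(A vs T,Y) = 0
u_1(B vs T,Y) = 2
u_1(C vs T,Y) = 6
u_1(D vs T,Y) = 3
u_1(E vs T,Y) = 3
max payoff 6 at {C}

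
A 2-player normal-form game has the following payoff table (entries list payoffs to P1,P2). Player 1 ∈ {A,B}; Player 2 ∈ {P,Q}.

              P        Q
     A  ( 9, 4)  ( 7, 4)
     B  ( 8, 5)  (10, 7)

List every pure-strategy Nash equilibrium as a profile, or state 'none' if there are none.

NE set: (A,P), (B,Q)

(A,P): NE
(A,Q): not NE [P1→B gives 10>7]
(B,P): not NE [P1→A gives 9>8; P2→Q gives 7>5]
(B,Q): NE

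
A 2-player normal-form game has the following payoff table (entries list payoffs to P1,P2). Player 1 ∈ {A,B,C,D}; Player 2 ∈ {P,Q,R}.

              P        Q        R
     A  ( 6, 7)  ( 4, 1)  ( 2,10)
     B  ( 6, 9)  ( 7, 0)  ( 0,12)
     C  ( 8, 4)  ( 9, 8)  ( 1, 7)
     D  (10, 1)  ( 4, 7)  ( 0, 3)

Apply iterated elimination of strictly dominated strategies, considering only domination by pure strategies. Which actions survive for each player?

Remaining: P1:{A,C} P2:{Q,R}

P1 drop B (C beats it: P:8>6 Q:9>7 R:1>0)
P2 drop P (R beats it: A:10>7 C:7>4 D:3>1)
P1 drop D (C beats it: Q:9>4 R:1>0)
P1→{A,C} P2→{Q,R}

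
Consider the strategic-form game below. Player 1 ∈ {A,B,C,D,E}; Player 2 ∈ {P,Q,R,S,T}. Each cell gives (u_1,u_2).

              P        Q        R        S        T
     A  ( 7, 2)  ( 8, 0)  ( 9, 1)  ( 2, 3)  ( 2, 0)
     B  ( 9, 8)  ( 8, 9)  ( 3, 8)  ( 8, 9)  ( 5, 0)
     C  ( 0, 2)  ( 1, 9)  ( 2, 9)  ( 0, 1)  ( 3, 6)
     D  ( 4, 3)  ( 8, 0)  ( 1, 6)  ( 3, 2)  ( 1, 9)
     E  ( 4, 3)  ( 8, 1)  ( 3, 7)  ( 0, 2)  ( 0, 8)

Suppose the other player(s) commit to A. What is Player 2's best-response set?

BR_2 = {S}

u_2(P vs A) = 2
u_2(Q vs A) = 0
u_2(R vs A) = 1
u_2(S vs A) = 3
u_2(T vs A) = 0
max payoff 3 at {S}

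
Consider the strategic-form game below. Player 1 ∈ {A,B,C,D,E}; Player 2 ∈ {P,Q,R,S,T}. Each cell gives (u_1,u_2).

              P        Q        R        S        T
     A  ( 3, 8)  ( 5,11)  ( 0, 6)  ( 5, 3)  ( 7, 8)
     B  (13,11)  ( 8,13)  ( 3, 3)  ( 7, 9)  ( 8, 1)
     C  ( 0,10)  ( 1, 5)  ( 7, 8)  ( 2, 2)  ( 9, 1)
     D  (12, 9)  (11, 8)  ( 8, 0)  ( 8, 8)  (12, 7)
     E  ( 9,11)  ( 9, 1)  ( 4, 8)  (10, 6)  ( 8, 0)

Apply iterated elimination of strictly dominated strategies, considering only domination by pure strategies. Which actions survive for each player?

P1 drop A (B beats it: P:13>3 Q:8>5 R:3>0 S:7>5 T:8>7)
P1 drop C (D beats it: P:12>0 Q:11>1 R:8>7 S:8>2 T:12>9)
P2 drop R (P beats it: B:11>3 D:9>0 E:11>8)
P2 drop S (P beats it: B:11>9 D:9>8 E:11>6)
P1 drop E (D beats it: P:12>9 Q:11>9 T:12>8)
P2 drop T (P beats it: B:11>1 D:9>7)
P1→{B,D} P2→{P,Q}

Remaining: P1:{B,D} P2:{P,Q}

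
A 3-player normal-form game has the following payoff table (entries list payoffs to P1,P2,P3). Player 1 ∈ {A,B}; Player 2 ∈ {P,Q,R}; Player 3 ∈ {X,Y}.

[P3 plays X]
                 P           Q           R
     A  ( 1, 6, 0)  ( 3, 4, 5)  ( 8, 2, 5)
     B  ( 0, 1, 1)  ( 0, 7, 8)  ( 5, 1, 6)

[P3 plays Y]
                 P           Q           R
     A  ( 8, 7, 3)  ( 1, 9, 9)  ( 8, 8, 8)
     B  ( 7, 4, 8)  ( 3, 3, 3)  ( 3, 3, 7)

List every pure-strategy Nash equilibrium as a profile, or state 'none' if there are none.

No pure NE.

(A,P,X): not NE [P3→Y gives 3>0]
(A,P,Y): not NE [P2→Q gives 9>7]
(A,Q,X): not NE [P2→P gives 6>4; P3→Y gives 9>5]
(A,Q,Y): not NE [P1→B gives 3>1]
(A,R,X): not NE [P2→P gives 6>2; P3→Y gives 8>5]
(A,R,Y): not NE [P2→Q gives 9>8]
(B,P,X): not NE [P1→A gives 1>0; P2→Q gives 7>1; P3→Y gives 8>1]
(B,P,Y): not NE [P1→A gives 8>7]
(B,Q,X): not NE [P1→A gives 3>0]
(B,Q,Y): not NE [P2→P gives 4>3; P3→X gives 8>3]
(B,R,X): not NE [P1→A gives 8>5; P2→Q gives 7>1; P3→Y gives 7>6]
(B,R,Y): not NE [P1→A gives 8>3; P2→P gives 4>3]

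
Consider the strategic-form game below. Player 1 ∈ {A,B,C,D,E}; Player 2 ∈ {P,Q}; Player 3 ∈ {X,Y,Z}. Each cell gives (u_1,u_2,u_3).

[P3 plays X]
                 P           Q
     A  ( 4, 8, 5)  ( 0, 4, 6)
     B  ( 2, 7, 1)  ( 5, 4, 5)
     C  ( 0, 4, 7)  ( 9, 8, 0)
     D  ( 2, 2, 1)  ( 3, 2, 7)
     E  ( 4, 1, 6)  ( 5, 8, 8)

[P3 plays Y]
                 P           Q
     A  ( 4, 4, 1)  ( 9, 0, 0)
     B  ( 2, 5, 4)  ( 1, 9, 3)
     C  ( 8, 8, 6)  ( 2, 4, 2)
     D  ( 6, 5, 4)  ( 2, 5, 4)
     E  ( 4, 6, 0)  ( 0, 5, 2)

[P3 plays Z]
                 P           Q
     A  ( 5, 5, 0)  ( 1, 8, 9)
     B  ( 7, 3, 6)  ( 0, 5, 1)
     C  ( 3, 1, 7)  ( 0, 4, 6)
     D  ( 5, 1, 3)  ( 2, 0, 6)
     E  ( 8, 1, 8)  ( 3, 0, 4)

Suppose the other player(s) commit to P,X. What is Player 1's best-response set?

u_1(A vs P,X) = 4
u_1(B vs P,X) = 2
u_1(C vs P,X) = 0
u_1(D vs P,X) = 2
u_1(E vs P,X) = 4
max payoff 4 at {A,E}

P1 best: {A,E}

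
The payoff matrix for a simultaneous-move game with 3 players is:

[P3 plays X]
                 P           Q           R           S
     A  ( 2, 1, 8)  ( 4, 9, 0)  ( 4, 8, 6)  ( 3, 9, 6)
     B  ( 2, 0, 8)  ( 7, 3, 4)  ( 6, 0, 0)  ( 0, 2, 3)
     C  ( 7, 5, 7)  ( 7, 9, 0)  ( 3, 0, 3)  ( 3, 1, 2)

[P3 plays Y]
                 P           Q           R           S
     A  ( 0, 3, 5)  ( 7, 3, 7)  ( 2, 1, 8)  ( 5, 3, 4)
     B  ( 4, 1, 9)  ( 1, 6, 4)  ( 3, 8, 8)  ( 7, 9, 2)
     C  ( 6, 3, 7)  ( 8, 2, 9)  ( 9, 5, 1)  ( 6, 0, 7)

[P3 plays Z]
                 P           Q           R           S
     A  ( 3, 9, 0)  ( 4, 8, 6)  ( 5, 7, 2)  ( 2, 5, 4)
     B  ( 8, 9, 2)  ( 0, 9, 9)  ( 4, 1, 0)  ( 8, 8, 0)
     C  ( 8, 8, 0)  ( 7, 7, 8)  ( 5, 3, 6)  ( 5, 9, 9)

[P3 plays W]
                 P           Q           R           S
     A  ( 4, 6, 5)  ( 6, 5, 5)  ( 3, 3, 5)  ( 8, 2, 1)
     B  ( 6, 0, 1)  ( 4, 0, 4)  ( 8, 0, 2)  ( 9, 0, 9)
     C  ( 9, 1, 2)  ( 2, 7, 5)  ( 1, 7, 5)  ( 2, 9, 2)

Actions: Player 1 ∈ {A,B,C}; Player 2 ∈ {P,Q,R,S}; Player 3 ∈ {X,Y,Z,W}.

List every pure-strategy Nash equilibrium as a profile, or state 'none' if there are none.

NE set: (A,S,X), (B,S,W)

(A,P,X): not NE [P1→C gives 7>2; P2→S gives 9>1]
(A,P,Y): not NE [P1→C gives 6>0; P3→X gives 8>5]
(A,P,Z): not NE [P1→C gives 8>3; P3→X gives 8>0]
(A,P,W): not NE [P1→C gives 9>4; P3→X gives 8>5]
(A,Q,X): not NE [P1→C gives 7>4; P3→Y gives 7>0]
(A,Q,Y): not NE [P1→C gives 8>7]
(A,Q,Z): not NE [P1→C gives 7>4; P2→P gives 9>8; P3→Y gives 7>6]
(A,Q,W): not NE [P2→P gives 6>5; P3→Y gives 7>5]
(A,R,X): not NE [P1→B gives 6>4; P2→S gives 9>8; P3→Y gives 8>6]
(A,R,Y): not NE [P1→C gives 9>2; P2→S gives 3>1]
(A,R,Z): not NE [P2→P gives 9>7; P3→Y gives 8>2]
(A,R,W): not NE [P1→B gives 8>3; P2→P gives 6>3; P3→Y gives 8>5]
(A,S,X): NE
(A,S,Y): not NE [P1→B gives 7>5; P3→X gives 6>4]
(A,S,Z): not NE [P1→B gives 8>2; P2→P gives 9>5; P3→X gives 6>4]
(A,S,W): not NE [P1→B gives 9>8; P2→P gives 6>2; P3→X gives 6>1]
(B,P,X): not NE [P1→C gives 7>2; P2→Q gives 3>0; P3→Y gives 9>8]
(B,P,Y): not NE [P1→C gives 6>4; P2→S gives 9>1]
(B,P,Z): not NE [P3→Y gives 9>2]
(B,P,W): not NE [P1→C gives 9>6; P3→Y gives 9>1]
(B,Q,X): not NE [P3→Z gives 9>4]
(B,Q,Y): not NE [P1→C gives 8>1; P2→S gives 9>6; P3→Z gives 9>4]
(B,Q,Z): not NE [P1→C gives 7>0]
(B,Q,W): not NE [P1→A gives 6>4; P3→Z gives 9>4]
(B,R,X): not NE [P2→Q gives 3>0; P3→Y gives 8>0]
(B,R,Y): not NE [P1→C gives 9>3; P2→S gives 9>8]
(B,R,Z): not NE [P1→C gives 5>4; P2→Q gives 9>1; P3→Y gives 8>0]
(B,R,W): not NE [P3→Y gives 8>2]
(B,S,X): not NE [P1→C gives 3>0; P2→Q gives 3>2; P3→W gives 9>3]
(B,S,Y): not NE [P3→W gives 9>2]
(B,S,Z): not NE [P2→Q gives 9>8; P3→W gives 9>0]
(B,S,W): NE
(C,P,X): not NE [P2→Q gives 9>5]
(C,P,Y): not NE [P2→R gives 5>3]
(C,P,Z): not NE [P2→S gives 9>8; P3→Y gives 7>0]
(C,P,W): not NE [P2→S gives 9>1; P3→Y gives 7>2]
(C,Q,X): not NE [P3→Y gives 9>0]
(C,Q,Y): not NE [P2→R gives 5>2]
(C,Q,Z): not NE [P2→S gives 9>7; P3→Y gives 9>8]
(C,Q,W): not NE [P1→A gives 6>2; P2→S gives 9>7; P3→Y gives 9>5]
(C,R,X): not NE [P1→B gives 6>3; P2→Q gives 9>0; P3→Z gives 6>3]
(C,R,Y): not NE [P3→Z gives 6>1]
(C,R,Z): not NE [P2→S gives 9>3]
(C,R,W): not NE [P1→B gives 8>1; P2→S gives 9>7; P3→Z gives 6>5]
(C,S,X): not NE [P2→Q gives 9>1; P3→Z gives 9>2]
(C,S,Y): not NE [P1→B gives 7>6; P2→R gives 5>0; P3→Z gives 9>7]
(C,S,Z): not NE [P1→B gives 8>5]
(C,S,W): not NE [P1→B gives 9>2; P3→Z gives 9>2]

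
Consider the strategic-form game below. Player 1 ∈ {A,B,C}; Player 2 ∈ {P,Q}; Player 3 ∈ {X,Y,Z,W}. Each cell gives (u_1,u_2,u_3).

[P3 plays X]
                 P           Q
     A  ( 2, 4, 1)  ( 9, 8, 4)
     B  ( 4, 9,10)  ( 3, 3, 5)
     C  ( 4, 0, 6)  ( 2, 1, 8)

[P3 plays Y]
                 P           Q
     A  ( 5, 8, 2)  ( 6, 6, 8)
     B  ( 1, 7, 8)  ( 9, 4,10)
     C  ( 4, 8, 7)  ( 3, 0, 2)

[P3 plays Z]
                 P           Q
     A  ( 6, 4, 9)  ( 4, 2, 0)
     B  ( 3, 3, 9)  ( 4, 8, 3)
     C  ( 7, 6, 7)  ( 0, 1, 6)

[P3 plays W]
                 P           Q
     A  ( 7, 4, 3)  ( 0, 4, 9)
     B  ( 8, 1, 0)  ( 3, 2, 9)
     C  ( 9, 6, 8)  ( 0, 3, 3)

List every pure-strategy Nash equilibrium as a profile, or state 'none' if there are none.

NE set: (B,P,X), (C,P,W)

(A,P,X): not NE [P1→C gives 4>2; P2→Q gives 8>4; P3→Z gives 9>1]
(A,P,Y): not NE [P3→Z gives 9>2]
(A,P,Z): not NE [P1→C gives 7>6]
(A,P,W): not NE [P1→C gives 9>7; P3→Z gives 9>3]
(A,Q,X): not NE [P3→W gives 9>4]
(A,Q,Y): not NE [P1→B gives 9>6; P2→P gives 8>6; P3→W gives 9>8]
(A,Q,Z): not NE [P2→P gives 4>2; P3→W gives 9>0]
(A,Q,W): not NE [P1→B gives 3>0]
(B,P,X): NE
(B,P,Y): not NE [P1→A gives 5>1; P3→X gives 10>8]
(B,P,Z): not NE [P1→C gives 7>3; P2→Q gives 8>3; P3→X gives 10>9]
(B,P,W): not NE [P1→C gives 9>8; P2→Q gives 2>1; P3→X gives 10>0]
(B,Q,X): not NE [P1→A gives 9>3; P2→P gives 9>3; P3→Y gives 10>5]
(B,Q,Y): not NE [P2→P gives 7>4]
(B,Q,Z): not NE [P3→Y gives 10>3]
(B,Q,W): not NE [P3→Y gives 10>9]
(C,P,X): not NE [P2→Q gives 1>0; P3→W gives 8>6]
(C,P,Y): not NE [P1→A gives 5>4; P3→W gives 8>7]
(C,P,Z): not NE [P3→W gives 8>7]
(C,P,W): NE
(C,Q,X): not NE [P1→A gives 9>2]
(C,Q,Y): not NE [P1→B gives 9>3; P2→P gives 8>0; P3→X gives 8>2]
(C,Q,Z): not NE [P1→B gives 4>0; P2→P gives 6>1; P3→X gives 8>6]
(C,Q,W): not NE [P1→B gives 3>0; P2→P gives 6>3; P3→X gives 8>3]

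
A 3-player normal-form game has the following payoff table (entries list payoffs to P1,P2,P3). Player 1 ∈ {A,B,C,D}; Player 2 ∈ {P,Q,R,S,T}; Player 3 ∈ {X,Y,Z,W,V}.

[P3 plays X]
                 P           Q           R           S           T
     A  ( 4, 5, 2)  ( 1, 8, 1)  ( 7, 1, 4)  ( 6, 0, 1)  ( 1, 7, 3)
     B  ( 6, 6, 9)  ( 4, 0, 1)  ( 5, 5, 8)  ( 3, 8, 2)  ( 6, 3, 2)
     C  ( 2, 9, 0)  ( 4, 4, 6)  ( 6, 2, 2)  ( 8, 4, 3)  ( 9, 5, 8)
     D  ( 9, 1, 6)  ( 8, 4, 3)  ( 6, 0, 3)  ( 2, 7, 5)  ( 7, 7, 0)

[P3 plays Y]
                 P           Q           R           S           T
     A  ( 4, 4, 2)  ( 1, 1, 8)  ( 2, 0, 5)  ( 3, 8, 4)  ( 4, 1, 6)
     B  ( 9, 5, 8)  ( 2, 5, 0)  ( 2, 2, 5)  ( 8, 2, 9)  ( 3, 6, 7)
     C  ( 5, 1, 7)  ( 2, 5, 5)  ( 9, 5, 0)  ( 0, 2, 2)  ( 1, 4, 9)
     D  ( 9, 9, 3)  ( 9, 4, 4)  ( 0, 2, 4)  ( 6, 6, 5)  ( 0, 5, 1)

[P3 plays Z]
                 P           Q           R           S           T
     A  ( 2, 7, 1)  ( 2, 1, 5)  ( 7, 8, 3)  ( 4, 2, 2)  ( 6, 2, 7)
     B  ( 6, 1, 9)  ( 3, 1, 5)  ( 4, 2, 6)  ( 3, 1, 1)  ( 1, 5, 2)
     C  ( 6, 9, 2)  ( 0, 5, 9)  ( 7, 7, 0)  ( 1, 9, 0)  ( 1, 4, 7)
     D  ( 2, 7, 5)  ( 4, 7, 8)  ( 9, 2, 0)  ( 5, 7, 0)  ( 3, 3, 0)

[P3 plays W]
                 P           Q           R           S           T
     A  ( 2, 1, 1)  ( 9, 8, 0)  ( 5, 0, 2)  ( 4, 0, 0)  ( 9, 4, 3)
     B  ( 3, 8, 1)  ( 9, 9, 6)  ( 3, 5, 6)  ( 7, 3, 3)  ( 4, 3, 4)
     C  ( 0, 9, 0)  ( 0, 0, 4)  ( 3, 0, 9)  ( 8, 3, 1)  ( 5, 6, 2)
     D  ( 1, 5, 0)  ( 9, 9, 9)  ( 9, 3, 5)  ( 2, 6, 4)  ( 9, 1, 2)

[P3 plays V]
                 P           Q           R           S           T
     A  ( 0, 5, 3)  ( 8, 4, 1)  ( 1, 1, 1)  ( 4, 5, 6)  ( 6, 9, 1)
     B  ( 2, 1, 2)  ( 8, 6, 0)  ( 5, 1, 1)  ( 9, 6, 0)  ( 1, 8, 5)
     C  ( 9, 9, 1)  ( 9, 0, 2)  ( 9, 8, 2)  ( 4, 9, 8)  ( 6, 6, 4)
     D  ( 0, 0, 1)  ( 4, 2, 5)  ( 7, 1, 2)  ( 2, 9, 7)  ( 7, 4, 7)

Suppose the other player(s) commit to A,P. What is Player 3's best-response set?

BR_3 = {V}

u_3(X vs A,P) = 2
u_3(Y vs A,P) = 2
u_3(Z vs A,P) = 1
u_3(W vs A,P) = 1
u_3(V vs A,P) = 3
max payoff 3 at {V}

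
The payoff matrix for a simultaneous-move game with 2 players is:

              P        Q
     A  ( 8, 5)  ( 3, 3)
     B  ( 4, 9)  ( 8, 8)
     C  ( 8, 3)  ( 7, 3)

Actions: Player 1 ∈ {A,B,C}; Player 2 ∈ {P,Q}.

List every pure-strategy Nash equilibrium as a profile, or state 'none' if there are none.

Nash profiles: (A,P), (C,P)

(A,P): NE
(A,Q): not NE [P1→B gives 8>3; P2→P gives 5>3]
(B,P): not NE [P1→C gives 8>4]
(B,Q): not NE [P2→P gives 9>8]
(C,P): NE
(C,Q): not NE [P1→B gives 8>7]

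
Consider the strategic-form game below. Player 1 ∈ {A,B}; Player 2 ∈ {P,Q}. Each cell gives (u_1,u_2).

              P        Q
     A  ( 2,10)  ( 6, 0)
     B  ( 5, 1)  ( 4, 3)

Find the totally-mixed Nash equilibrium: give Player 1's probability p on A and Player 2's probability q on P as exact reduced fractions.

P1 indiff ⇒ q·2+(1-q)·6 = q·5+(1-q)·4 ⇒ q(-3) = (1-q)(-2) ⇒ q = 2/5
P2 indiff ⇒ p·10+(1-p)·1 = p·0+(1-p)·3 ⇒ p(10) = (1-p)(2) ⇒ p = 1/6

p=1/6, q=2/5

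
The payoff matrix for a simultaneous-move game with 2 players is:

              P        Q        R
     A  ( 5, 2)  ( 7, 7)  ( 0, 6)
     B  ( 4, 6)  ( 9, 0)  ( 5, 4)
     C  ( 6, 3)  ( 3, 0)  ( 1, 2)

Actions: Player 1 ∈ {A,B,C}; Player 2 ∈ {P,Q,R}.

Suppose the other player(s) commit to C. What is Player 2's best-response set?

argmax u_2 = {P}

u_2(P vs C) = 3
u_2(Q vs C) = 0
u_2(R vs C) = 2
max payoff 3 at {P}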